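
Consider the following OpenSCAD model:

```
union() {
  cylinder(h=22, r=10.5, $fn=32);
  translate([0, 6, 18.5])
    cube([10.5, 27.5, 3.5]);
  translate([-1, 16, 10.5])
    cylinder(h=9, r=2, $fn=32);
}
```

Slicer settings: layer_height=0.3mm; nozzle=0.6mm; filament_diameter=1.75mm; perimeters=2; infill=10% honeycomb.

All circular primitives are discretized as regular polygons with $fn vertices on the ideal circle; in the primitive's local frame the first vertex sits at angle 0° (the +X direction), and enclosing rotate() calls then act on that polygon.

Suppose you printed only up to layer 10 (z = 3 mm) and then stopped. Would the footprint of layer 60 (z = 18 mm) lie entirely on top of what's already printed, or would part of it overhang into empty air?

Compare the two slices. At z = 3: the r=10.5 cylinder gives a regular 32-gon of circumradius 10.5 (constant along its height) (area = (32/2)·10.500²·sin(360°/32) = 344.14 mm²); the cube at (0, 6) is absent (z outside [18.5, 22]); the cylinder at (-1, 16) is not intersected at this z (z outside [10.5, 19.5]); Merging all regions: only the r=10.5 cylinder is present, so the union is just that shape — area = 344.14 mm². At z = 18: the cylinder: section is a regular 32-gon, circumradius r=10.5 (area = (32/2)·10.500²·sin(360°/32) = 344.14 mm²); the cube at (0, 6) is absent (z outside [18.5, 22]); the cylinder at (-1, 16): section is a regular 32-gon, circumradius r=2 (area = (32/2)·2.000²·sin(360°/32) = 12.49 mm²); Combining (union): the 2 present regions are separate (no shared area or edge), so areas and boundary lengths simply add and each stays a separate island — area = 356.63 mm². Checking containment: at z = 18 the cross-section extends beyond the z = 3 cross-section by about 12.49 mm².

part overhangs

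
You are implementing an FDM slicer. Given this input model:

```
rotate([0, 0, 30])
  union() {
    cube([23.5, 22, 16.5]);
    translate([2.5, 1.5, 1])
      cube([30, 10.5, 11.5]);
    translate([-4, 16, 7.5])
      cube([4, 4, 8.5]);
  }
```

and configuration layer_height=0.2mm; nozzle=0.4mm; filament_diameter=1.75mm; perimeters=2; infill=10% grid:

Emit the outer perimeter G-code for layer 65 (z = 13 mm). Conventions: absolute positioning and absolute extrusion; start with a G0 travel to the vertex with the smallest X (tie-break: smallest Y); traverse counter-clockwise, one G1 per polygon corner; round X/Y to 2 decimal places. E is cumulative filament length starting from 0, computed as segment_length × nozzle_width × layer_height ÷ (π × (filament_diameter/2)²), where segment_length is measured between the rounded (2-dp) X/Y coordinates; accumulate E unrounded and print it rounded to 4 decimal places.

At z = 13 mm: the 23.5×22 cube contributes its full rectangle; the cube at (2.5, 1.5) is not intersected at this z (z outside [1, 12.5]); the 4×4 cube at (-4, 16) contributes its full rectangle; Merging all regions: the 2 present regions share edge segments without overlapping in area, so areas simply add but the touching pieces fuse into one outline (the shared edge portions become interior and drop out of the boundary) — 1 connected region; (rotated 30° about Z; rotation is an isometry so areas/perimeters/island counts are preserved). The outline is a single polygon with 8 vertices. Extrusion per mm of travel: 0.4 × 0.2 / (π × 0.875²) = 0.033260. Accumulating E over each segment gives final E = 3.2923.

G0 X-13.46 Y15.32 Z13.00
G1 X-11.46 Y11.86 E0.1329
G1 X-8.00 Y13.86 E0.2658
G1 X0.00 Y0.00 E0.7981
G1 X20.35 Y11.75 E1.5797
G1 X9.35 Y30.80 E2.3113
G1 X-11.00 Y19.05 E3.0929
G1 X-10.00 Y17.32 E3.1594
G1 X-13.46 Y15.32 E3.2923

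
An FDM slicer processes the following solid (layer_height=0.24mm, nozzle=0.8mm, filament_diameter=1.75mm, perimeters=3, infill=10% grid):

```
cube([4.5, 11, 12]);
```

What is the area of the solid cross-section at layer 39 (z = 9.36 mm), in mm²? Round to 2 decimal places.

At z = 9.36 mm: the 4.5×11 cube contributes its full rectangle (area 49.50 mm²). Overall, the cross-section is a single solid region. Net area = 49.50 mm².

49.50 mm²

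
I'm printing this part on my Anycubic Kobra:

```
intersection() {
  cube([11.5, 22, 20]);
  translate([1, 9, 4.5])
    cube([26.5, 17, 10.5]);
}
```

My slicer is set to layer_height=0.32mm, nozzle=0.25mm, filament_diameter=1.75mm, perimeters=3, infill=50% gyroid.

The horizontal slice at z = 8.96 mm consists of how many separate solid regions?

1

At z = 8.96 mm: the 11.5×22 cube contributes its full rectangle; the cube at (1, 9) is present — its section is the full 26.5×17 rectangle; Keeping only the common overlap: the 26.5×17 cube at (1, 9) partially overlaps the 11.5×22 cube; clipping to the common part keeps 136.50 mm² — 1 connected region. The result has 1 disconnected region.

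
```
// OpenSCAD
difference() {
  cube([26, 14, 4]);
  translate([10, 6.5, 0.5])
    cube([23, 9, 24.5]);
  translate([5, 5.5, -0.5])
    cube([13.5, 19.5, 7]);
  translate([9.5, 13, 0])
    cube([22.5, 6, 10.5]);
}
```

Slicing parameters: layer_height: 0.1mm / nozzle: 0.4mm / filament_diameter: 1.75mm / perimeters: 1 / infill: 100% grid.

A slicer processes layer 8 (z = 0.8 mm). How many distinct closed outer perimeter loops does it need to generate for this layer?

At z = 0.8 mm: the cube is present — its section is the full 26×14 rectangle; the cube at (10, 6.5) (footprint 23×9) is included at this height; the cube at (5, 5.5) (footprint 13.5×19.5) is included at this height; the cube at (9.5, 13) (footprint 22.5×6) is included at this height; Subtracting the remaining from the first: starting from the 26×14 cube, the 23×9 cube at (10, 6.5) partially overlaps it — only the 120.00 mm² overlap (of its 207.00 mm²) is removed, clipping the outline; the 13.5×19.5 cube at (5, 5.5) partially overlaps it — only the 51.00 mm² overlap (of its 263.25 mm²) is removed, clipping the outline; the 22.5×6 cube at (9.5, 13) misses the remaining region (no effect) — 1 connected region. The result has 1 disconnected region.

1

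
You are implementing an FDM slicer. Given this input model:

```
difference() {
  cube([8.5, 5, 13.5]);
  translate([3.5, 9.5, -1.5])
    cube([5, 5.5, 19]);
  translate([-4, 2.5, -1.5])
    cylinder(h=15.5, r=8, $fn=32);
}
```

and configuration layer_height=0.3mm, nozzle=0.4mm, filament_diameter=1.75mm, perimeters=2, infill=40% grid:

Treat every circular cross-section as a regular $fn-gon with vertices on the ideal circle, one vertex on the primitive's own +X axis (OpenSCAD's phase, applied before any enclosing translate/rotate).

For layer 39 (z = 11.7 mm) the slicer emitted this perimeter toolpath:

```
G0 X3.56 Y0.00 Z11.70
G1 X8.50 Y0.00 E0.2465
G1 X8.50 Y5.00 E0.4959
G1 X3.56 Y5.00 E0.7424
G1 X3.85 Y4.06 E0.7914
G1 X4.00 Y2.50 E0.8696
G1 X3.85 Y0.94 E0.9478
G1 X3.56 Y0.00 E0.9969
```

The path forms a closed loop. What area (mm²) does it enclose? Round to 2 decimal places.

23.29 mm²

Apply the shoelace formula to the sequence of (X, Y) vertices; enclosed area = 23.29 mm².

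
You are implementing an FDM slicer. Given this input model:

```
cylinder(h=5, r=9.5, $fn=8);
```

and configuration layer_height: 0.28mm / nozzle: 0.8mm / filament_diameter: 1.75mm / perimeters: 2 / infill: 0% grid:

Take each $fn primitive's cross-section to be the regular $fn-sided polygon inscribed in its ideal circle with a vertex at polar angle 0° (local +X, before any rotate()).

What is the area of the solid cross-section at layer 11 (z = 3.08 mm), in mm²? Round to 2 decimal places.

255.27 mm²

At z = 3.08 mm: the r=9.5 cylinder contributes a regular 8-gon of circumradius 9.5 (area = (8/2)·9.500²·sin(360°/8) = 255.27 mm²). Overall, the cross-section is a single solid region. Net area = 255.27 mm².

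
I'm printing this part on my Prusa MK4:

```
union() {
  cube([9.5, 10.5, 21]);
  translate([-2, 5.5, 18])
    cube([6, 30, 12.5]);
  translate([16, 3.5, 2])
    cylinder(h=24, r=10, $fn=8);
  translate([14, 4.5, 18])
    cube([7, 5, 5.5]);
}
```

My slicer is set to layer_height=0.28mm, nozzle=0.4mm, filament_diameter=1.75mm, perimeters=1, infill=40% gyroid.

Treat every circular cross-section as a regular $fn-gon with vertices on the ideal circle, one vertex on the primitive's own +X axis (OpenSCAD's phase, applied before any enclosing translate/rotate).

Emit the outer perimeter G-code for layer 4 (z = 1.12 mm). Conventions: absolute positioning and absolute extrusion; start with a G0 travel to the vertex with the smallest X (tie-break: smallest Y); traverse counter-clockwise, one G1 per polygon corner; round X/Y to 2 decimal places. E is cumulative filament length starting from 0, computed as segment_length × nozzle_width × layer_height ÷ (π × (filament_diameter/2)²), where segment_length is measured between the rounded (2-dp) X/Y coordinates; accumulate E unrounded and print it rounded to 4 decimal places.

At z = 1.12 mm: the cube (footprint 9.5×10.5) is included at this height; the cube at (-2, 5.5) does not reach this height (z outside [18, 30.5]); the cylinder at (16, 3.5) is not intersected at this z (z outside [2, 26]); the cube at (14, 4.5) is absent (z outside [18, 23.5]); Combining (union): only the 9.5×10.5 cube is present, so the union is just that shape — 1 connected region. The outline is a single polygon with 4 vertices. Extrusion per mm of travel: 0.4 × 0.28 / (π × 0.875²) = 0.046564. Accumulating E over each segment gives final E = 1.8626.

G0 X0.00 Y0.00 Z1.12
G1 X9.50 Y0.00 E0.4424
G1 X9.50 Y10.50 E0.9313
G1 X0.00 Y10.50 E1.3736
G1 X0.00 Y0.00 E1.8626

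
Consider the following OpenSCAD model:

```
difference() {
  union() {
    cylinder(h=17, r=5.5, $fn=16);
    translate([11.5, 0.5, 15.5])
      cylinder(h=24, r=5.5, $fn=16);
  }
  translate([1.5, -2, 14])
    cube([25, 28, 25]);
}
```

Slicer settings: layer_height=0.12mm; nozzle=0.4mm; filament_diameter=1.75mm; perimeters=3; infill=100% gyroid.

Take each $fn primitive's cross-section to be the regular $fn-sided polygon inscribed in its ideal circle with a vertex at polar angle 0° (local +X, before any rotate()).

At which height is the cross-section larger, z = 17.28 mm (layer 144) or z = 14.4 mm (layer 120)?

Layer 144 (z = 17.28): the cylinder is absent (z outside [0, 17]); the cylinder at (11.5, 0.5): section is a regular 16-gon, circumradius r=5.5 (area = (16/2)·5.500²·sin(360°/16) = 92.61 mm²); Merging all regions: only the r=5.5 cylinder at (11.5, 0.5) is present, so the union is just that shape — area = 92.61 mm²; the cube at (1.5, -2) is present — its section is the full 25×28 rectangle (area 700.00 mm²); Taking the first minus the rest: starting from the result so far (92.61 mm²), the 25×28 cube at (1.5, -2) partially overlaps it — only the 72.49 mm² overlap (of its 700.00 mm²) is removed, clipping the outline — area = 20.12 mm². So its area = 20.12 mm². Layer 120 (z = 14.4): the r=5.5 cylinder gives a regular 16-gon of circumradius 5.5 (constant along its height) (area = (16/2)·5.500²·sin(360°/16) = 92.61 mm²); the cylinder at (11.5, 0.5) does not reach this height (z outside [15.5, 39.5]); Merging all regions: only the r=5.5 cylinder is present, so the union is just that shape — area = 92.61 mm²; the 25×28 cube at (1.5, -2) contributes its full rectangle (area 700.00 mm²); Subtracting the remaining from the first: starting from the result so far (92.61 mm²), the 25×28 cube at (1.5, -2) partially overlaps it — only the 22.73 mm² overlap (of its 700.00 mm²) is removed, clipping the outline — area = 69.88 mm². So its area = 69.88 mm². Layer 120 is larger (69.88 vs 20.12 mm²).

layer 120 (z = 14.4 mm)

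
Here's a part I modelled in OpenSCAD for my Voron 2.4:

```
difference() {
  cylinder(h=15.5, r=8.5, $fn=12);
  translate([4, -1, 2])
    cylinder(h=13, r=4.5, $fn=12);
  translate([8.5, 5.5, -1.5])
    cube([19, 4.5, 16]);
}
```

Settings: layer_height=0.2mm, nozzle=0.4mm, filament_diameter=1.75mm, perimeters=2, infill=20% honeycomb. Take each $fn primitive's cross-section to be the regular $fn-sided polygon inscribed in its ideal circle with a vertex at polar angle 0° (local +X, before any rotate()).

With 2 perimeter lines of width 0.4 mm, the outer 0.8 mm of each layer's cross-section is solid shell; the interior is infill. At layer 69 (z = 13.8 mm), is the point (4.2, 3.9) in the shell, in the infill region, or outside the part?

At z = 13.8 mm: the cylinder: section is a regular 12-gon, circumradius r=8.5; the r=4.5 cylinder at (4, -1) contributes a regular 12-gon of circumradius 4.5; the cube at (8.5, 5.5) (footprint 19×4.5) is included at this height; After the difference (first − rest): starting from the r=8.5 cylinder, the r=4.5 cylinder at (4, -1) partially overlaps it — only the 60.03 mm² overlap (of its 60.75 mm²) is removed, clipping the outline; the 19×4.5 cube at (8.5, 5.5) misses the remaining region (no effect) — 1 connected region. Overall, the cross-section is a single solid region. The nearest boundary edge runs (6.25, 2.90)→(4.00, 3.50); distance from the point to it = 0.44 mm. The point is inside the cross-section, 0.44 mm from the nearest boundary — within the 0.8 mm shell band (2 × 0.4).

shell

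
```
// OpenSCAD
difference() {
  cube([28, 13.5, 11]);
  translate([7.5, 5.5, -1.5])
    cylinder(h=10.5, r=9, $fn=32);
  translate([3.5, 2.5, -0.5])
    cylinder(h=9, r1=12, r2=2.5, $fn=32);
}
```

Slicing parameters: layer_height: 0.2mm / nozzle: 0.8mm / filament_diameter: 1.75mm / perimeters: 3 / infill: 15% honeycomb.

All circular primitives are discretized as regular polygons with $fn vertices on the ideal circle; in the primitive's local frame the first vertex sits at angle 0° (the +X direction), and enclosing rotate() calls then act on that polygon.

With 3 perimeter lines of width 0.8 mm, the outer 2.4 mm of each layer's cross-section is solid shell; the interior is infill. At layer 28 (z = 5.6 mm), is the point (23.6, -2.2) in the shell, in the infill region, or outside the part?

At z = 5.6 mm: the cube is present — its section is the full 28×13.5 rectangle; the cylinder at (7.5, 5.5): section is a regular 32-gon, circumradius r=9; the cone at (3.5, 2.5) contributes a regular 32-gon of circumradius 5.561 (interpolated between r1=12 and r2=2.5 at t=0.678); Subtracting the remaining from the first: starting from the 28×13.5 cube, the r=9 cylinder at (7.5, 5.5) partially overlaps it — only the 203.37 mm² overlap (of its 252.84 mm²) is removed, clipping the outline; the cone at (3.5, 2.5) partially overlaps it — only the 0.11 mm² overlap (of its 96.53 mm²) is removed, clipping the outline — 2 connected regions. Overall, the cross-section has 2 separate islands. The nearest boundary edge runs (28.00, 0.00)→(14.57, 0.00); distance from the point to it = 2.20 mm. The point is not inside any of the regions above, so it lies outside the cross-section (2.20 mm from the nearest boundary).

outside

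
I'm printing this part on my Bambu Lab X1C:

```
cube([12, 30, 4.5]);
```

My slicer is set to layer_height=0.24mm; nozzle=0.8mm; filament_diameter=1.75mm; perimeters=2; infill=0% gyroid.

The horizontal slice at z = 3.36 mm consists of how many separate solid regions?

At z = 3.36 mm: the cube is present — its section is the full 12×30 rectangle. The result has 1 disconnected region.

1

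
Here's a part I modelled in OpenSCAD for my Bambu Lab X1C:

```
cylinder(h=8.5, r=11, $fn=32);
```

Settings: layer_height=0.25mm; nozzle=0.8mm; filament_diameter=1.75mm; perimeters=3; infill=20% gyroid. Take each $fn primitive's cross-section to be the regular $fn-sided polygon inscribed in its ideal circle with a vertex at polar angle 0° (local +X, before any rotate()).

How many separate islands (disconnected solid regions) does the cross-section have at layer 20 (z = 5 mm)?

At z = 5 mm: the r=11 cylinder gives a regular 32-gon of circumradius 11 (constant along its height). Overall, the cross-section is a single solid region. Island count = 1.

1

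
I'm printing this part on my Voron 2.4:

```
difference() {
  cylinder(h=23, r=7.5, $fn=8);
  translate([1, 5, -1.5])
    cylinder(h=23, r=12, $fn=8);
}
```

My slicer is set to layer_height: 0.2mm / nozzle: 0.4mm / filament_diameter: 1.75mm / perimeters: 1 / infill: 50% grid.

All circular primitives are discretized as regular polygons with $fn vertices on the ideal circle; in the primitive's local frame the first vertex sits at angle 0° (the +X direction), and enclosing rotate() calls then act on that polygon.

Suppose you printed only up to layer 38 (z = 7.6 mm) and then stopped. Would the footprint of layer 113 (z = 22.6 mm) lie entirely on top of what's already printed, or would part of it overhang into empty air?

Compare the two slices. At z = 7.6: the r=7.5 cylinder gives a regular 8-gon of circumradius 7.5 (constant along its height) (area = (8/2)·7.500²·sin(360°/8) = 159.10 mm²); the cylinder at (1, 5): section is a regular 8-gon, circumradius r=12 (area = (8/2)·12.000²·sin(360°/8) = 407.29 mm²); After the difference (first − rest): starting from the r=7.5 cylinder (159.10 mm²), the r=12 cylinder at (1, 5) partially overlaps it — only the 153.17 mm² overlap (of its 407.29 mm²) is removed, clipping the outline — area = 5.93 mm². At z = 22.6: the r=7.5 cylinder contributes a regular 8-gon of circumradius 7.5 (area = (8/2)·7.500²·sin(360°/8) = 159.10 mm²); the cylinder at (1, 5) does not reach this height (z outside [-1.5, 21.5]); After the difference (first − rest): none of the subtracted shapes is present at this height, so the r=7.5 cylinder is unchanged — area = 159.10 mm². Checking containment: at z = 22.6 the cross-section extends beyond the z = 7.6 cross-section by about 153.17 mm².

part overhangs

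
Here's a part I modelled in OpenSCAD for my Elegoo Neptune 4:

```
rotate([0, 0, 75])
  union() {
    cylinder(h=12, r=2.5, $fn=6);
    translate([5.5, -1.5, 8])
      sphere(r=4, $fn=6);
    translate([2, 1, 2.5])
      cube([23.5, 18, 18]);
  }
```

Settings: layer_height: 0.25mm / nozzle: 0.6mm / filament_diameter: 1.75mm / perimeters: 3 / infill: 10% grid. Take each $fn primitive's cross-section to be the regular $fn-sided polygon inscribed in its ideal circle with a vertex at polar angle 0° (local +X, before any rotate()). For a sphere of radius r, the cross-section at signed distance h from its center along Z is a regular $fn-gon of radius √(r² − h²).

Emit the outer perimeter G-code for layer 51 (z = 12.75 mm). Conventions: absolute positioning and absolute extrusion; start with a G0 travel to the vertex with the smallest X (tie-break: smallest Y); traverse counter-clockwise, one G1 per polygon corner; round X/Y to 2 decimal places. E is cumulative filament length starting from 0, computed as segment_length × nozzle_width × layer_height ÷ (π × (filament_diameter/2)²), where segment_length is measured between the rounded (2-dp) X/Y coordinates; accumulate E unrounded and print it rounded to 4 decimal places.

At z = 12.75 mm: the cylinder does not reach this height (z outside [0, 12]); the sphere at (5.5, -1.5) does not reach this height (|z−center|=4.750 > r=4); the 23.5×18 cube at (2, 1) contributes its full rectangle; Taking the union: only the 23.5×18 cube at (2, 1) is present, so the union is just that shape — 1 connected region; (whole slice rotated 75° about Z — lengths, areas and connectivity unchanged). The outline is a single polygon with 4 vertices. Extrusion per mm of travel: 0.6 × 0.25 / (π × 0.875²) = 0.062363. Accumulating E over each segment gives final E = 5.1754.

G0 X-17.83 Y6.85 Z12.75
G1 X-0.45 Y2.19 E1.1221
G1 X5.63 Y24.89 E2.5877
G1 X-11.75 Y29.55 E3.7098
G1 X-17.83 Y6.85 E5.1754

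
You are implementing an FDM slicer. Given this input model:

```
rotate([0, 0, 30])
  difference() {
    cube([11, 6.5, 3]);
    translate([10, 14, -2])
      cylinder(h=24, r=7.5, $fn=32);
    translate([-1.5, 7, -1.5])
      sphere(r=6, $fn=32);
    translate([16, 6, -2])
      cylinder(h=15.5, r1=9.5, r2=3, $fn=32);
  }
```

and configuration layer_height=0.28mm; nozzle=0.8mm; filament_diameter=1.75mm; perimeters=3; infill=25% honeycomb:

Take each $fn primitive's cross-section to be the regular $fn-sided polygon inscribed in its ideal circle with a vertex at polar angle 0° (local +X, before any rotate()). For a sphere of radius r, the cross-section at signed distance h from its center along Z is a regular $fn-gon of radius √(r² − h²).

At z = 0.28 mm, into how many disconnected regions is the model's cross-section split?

At z = 0.28 mm: the 11×6.5 cube contributes its full rectangle; the cylinder at (10, 14): section is a regular 32-gon, circumradius r=7.5; the r=6 sphere at (-1.5, 7) contributes a regular 32-gon of circumradius √(6²−1.78²) = 5.730; the cone at (16, 6) (r1=9.5→r2=3) has section circumradius 8.544 here — a regular 32-gon; Taking the first minus the rest: starting from the 11×6.5 cube, the r=7.5 cylinder at (10, 14) misses the remaining region (no effect); the r=6 sphere at (-1.5, 7) partially overlaps it — only the 15.05 mm² overlap (of its 102.48 mm²) is removed, clipping the outline; the cone at (16, 6) partially overlaps it — only the 18.24 mm² overlap (of its 227.86 mm²) is removed, clipping the outline — 1 connected region; (rotated 30° about Z; rotation is an isometry so areas/perimeters/island counts are preserved). The result has 1 disconnected region.

1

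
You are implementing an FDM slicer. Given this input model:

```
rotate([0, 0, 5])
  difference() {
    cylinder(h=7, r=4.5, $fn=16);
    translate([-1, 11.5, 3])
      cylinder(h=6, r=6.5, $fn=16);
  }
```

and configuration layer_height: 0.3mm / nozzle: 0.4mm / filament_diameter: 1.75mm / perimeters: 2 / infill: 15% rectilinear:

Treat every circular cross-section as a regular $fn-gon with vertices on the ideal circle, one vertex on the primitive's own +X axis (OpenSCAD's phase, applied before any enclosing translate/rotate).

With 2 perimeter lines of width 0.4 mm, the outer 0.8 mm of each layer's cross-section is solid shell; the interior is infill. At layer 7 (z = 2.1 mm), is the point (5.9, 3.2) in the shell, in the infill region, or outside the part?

outside

At z = 2.1 mm: the r=4.5 cylinder contributes a regular 16-gon of circumradius 4.5; the cylinder at (-1, 11.5) is not intersected at this z (z outside [3, 9]); Subtracting the remaining from the first: none of the subtracted shapes is present at this height, so the r=4.5 cylinder is unchanged — 1 connected region; (whole slice rotated 5° about Z — lengths, areas and connectivity unchanged). Overall, the cross-section is a single solid region. Undo the 5° rotation: the query point maps to (6.156, 2.674) in the un-rotated model frame. The nearest boundary edge runs (4.50, 0.00)→(4.16, 1.72); distance from the point to it = 2.21 mm. The point is not inside any of the regions above, so it lies outside the cross-section (2.21 mm from the nearest boundary).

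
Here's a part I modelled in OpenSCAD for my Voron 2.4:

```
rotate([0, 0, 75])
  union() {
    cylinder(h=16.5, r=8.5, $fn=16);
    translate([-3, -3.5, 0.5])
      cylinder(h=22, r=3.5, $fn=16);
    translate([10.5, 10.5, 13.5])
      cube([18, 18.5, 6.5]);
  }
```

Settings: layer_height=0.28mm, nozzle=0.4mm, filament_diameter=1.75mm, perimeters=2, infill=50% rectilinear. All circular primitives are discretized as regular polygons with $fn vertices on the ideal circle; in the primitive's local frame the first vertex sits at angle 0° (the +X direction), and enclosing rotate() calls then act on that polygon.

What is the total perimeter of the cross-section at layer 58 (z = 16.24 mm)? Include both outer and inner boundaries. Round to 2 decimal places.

126.06 mm

At z = 16.24 mm: the r=8.5 cylinder gives a regular 16-gon of circumradius 8.5 (constant along its height) (perimeter = 2·16·8.500·sin(180°/16) = 53.06 mm); the cylinder at (-3, -3.5): section is a regular 16-gon, circumradius r=3.5 (perimeter = 2·16·3.500·sin(180°/16) = 21.85 mm); the cube at (10.5, 10.5) is present — its section is the full 18×18.5 rectangle (perimeter 73.00 mm); Taking the union: the regions partially overlap (shared area 37.50 mm²), so the edge portions inside another operand are dropped and the merged outline is re-measured after clipping — boundary = 126.06 mm; (rotated 75° about Z; rotation is an isometry so areas/perimeters/island counts are preserved). Overall, the cross-section has 2 separate islands. Total boundary length (outer) = 126.06 mm.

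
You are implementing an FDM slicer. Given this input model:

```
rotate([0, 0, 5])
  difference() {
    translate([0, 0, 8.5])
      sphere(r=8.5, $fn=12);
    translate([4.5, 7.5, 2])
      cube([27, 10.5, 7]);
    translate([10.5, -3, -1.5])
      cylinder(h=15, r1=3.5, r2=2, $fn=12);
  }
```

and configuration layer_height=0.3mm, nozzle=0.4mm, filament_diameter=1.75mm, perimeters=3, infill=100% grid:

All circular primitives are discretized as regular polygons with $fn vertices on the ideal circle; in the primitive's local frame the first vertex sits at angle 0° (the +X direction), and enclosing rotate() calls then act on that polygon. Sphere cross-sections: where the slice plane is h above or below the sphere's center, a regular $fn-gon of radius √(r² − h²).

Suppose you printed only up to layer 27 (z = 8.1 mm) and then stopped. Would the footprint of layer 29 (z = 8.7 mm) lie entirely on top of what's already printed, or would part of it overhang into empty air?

entirely on top

Compare the two slices. At z = 8.1: the r=8.5 sphere slices to a regular 12-gon of circumradius 8.491 (√(r²−h²) with h=0.4 from center) (area = (12/2)·8.491²·sin(360°/12) = 216.27 mm²); the cube at (4.5, 7.5) (footprint 27×10.5) is included at this height (area 283.50 mm²); the cone at (10.5, -3): at t=0.640 of its height the radius interpolates to r₁+(r₂−r₁)t = 2.540, giving a regular 12-gon of that circumradius (area = (12/2)·2.540²·sin(360°/12) = 19.35 mm²); Taking the first minus the rest: starting from the r=8.5 sphere (216.27 mm²), the 27×10.5 cube at (4.5, 7.5) misses the remaining region (no effect); the cone at (10.5, -3) misses the remaining region (no effect) — area = 216.27 mm²; (whole slice rotated 5° about Z — lengths, areas and connectivity unchanged). At z = 8.7: the r=8.5 sphere slices to a regular 12-gon of circumradius 8.498 (√(r²−h²) with h=0.2 from center) (area = (12/2)·8.498²·sin(360°/12) = 216.63 mm²); the cube at (4.5, 7.5) is present — its section is the full 27×10.5 rectangle (area 283.50 mm²); the cone at (10.5, -3) (r1=3.5→r2=2) has section circumradius 2.480 here — a regular 12-gon (area = (12/2)·2.480²·sin(360°/12) = 18.45 mm²); After the difference (first − rest): starting from the r=8.5 sphere (216.63 mm²), the 27×10.5 cube at (4.5, 7.5) misses the remaining region (no effect); the cone at (10.5, -3) misses the remaining region (no effect) — area = 216.63 mm²; (rotated 5° about Z; rotation is an isometry so areas/perimeters/island counts are preserved). Checking containment: the cross-section at z = 8.7 is a subset of the cross-section at z = 8.1.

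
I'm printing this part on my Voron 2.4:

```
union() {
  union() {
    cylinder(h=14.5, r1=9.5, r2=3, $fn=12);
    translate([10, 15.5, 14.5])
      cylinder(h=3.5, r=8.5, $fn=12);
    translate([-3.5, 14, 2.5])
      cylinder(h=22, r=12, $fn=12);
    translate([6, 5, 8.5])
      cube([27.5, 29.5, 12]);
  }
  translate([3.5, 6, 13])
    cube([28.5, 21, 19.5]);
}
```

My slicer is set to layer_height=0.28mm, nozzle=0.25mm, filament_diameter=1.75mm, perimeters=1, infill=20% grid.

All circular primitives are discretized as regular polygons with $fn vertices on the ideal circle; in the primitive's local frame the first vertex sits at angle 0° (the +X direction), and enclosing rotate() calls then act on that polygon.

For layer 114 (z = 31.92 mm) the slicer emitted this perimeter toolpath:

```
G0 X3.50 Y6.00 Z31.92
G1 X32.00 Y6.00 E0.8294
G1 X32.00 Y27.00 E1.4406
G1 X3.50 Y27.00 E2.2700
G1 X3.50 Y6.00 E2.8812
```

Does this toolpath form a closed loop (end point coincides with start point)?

Start point (G0): (3.50, 6.00). End point (last G1): the path returns to the start — closed.

yes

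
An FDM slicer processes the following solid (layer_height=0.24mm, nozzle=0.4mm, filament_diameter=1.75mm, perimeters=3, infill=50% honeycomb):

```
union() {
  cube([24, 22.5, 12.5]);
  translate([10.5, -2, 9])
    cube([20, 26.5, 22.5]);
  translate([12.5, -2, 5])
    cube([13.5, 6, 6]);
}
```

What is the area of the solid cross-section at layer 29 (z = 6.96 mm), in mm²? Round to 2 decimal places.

575.00 mm²

At z = 6.96 mm: the cube is present — its section is the full 24×22.5 rectangle (area 540.00 mm²); the cube at (10.5, -2) does not reach this height (z outside [9, 31.5]); the cube at (12.5, -2) is present — its section is the full 13.5×6 rectangle (area 81.00 mm²); Combining (union): the regions partially overlap — summed areas 621.00 mm² minus the doubly-counted overlap 46.00 mm² gives 575.00 mm² — area = 575.00 mm². Overall, the cross-section is a single solid region. Net area = 575.00 mm².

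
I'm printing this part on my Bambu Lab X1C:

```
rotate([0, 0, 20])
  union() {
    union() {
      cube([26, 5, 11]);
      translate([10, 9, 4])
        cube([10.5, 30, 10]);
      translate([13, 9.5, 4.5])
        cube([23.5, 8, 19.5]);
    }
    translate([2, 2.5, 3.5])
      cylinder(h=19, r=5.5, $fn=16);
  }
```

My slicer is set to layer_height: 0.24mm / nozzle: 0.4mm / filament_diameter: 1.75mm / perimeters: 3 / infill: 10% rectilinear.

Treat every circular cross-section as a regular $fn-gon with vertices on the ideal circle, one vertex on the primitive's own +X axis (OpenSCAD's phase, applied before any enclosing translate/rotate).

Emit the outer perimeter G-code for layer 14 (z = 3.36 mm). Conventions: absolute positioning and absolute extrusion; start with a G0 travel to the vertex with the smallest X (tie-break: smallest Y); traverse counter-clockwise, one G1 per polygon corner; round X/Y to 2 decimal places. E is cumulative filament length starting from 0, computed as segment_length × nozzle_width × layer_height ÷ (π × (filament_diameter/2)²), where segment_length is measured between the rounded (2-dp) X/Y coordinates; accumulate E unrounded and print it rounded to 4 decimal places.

At z = 3.36 mm: the 26×5 cube contributes its full rectangle; the cube at (10, 9) is absent (z outside [4, 14]); the cube at (13, 9.5) is not intersected at this z (z outside [4.5, 24]); Merging all regions: only the 26×5 cube is present, so the union is just that shape — 1 connected region; the cylinder at (2, 2.5) does not reach this height (z outside [3.5, 22.5]); Taking the union: only the result so far is present, so the union is just that shape — 1 connected region; (whole slice rotated 20° about Z — lengths, areas and connectivity unchanged). The outline is a single polygon with 4 vertices. Extrusion per mm of travel: 0.4 × 0.24 / (π × 0.875²) = 0.039912. Accumulating E over each segment gives final E = 2.4744.

G0 X-1.71 Y4.70 Z3.36
G1 X0.00 Y0.00 E0.1996
G1 X24.43 Y8.89 E1.2372
G1 X22.72 Y13.59 E1.4368
G1 X-1.71 Y4.70 E2.4744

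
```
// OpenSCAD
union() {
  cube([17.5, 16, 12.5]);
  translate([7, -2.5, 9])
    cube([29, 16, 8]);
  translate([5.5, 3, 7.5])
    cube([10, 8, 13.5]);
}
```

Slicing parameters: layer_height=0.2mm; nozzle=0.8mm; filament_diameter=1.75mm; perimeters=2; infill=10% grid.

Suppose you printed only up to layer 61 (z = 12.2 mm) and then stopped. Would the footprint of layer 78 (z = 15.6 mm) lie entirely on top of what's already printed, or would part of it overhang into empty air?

entirely on top

Compare the two slices. At z = 12.2: the cube (footprint 17.5×16) is included at this height (area 280.00 mm²); the 29×16 cube at (7, -2.5) contributes its full rectangle (area 464.00 mm²); the cube at (5.5, 3) is present — its section is the full 10×8 rectangle (area 80.00 mm²); Taking the union: the regions partially overlap — summed areas 824.00 mm² minus the doubly-counted overlap 221.75 mm² gives 602.25 mm² — area = 602.25 mm². At z = 15.6: the cube does not reach this height (z outside [0, 12.5]); the cube at (7, -2.5) is present — its section is the full 29×16 rectangle (area 464.00 mm²); the cube at (5.5, 3) is present — its section is the full 10×8 rectangle (area 80.00 mm²); Merging all regions: the regions partially overlap — summed areas 544.00 mm² minus the doubly-counted overlap 68.00 mm² gives 476.00 mm² — area = 476.00 mm². Checking containment: the cross-section at z = 15.6 is a subset of the cross-section at z = 12.2.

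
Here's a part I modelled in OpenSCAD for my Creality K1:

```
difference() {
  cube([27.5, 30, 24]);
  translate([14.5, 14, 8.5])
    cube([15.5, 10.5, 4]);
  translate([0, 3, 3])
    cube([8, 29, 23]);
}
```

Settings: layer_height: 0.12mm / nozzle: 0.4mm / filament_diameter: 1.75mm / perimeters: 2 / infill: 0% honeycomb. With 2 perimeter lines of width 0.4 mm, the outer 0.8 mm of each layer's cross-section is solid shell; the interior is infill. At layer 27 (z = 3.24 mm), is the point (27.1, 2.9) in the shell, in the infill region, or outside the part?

shell

At z = 3.24 mm: the cube is present — its section is the full 27.5×30 rectangle; the cube at (14.5, 14) is absent (z outside [8.5, 12.5]); the cube at (0, 3) (footprint 8×29) is included at this height; After the difference (first − rest): starting from the 27.5×30 cube, the 8×29 cube at (0, 3) partially overlaps it — only the 216.00 mm² overlap (of its 232.00 mm²) is removed, clipping the outline — 1 connected region. Overall, the cross-section is a single solid region. The nearest boundary edge runs (27.50, 30.00)→(27.50, 0.00); distance from the point to it = 0.40 mm. The point is inside the cross-section, 0.40 mm from the nearest boundary — within the 0.8 mm shell band (2 × 0.4).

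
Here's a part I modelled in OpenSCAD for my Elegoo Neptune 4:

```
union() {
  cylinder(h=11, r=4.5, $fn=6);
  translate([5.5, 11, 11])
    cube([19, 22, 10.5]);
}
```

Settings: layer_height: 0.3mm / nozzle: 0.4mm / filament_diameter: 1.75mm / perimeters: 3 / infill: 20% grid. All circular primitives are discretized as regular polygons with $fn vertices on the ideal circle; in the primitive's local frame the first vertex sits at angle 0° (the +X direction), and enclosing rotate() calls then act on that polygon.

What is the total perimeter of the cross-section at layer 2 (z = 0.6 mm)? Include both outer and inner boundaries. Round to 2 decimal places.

27.00 mm

At z = 0.6 mm: the r=4.5 cylinder gives a regular 6-gon of circumradius 4.5 (constant along its height) (perimeter = 2·6·4.500·sin(180°/6) = 27.00 mm); the cube at (5.5, 11) is not intersected at this z (z outside [11, 21.5]); Taking the union: only the r=4.5 cylinder is present, so the union is just that shape — boundary = 27.00 mm. Overall, the cross-section is a single solid region. Total boundary length (outer) = 27.00 mm.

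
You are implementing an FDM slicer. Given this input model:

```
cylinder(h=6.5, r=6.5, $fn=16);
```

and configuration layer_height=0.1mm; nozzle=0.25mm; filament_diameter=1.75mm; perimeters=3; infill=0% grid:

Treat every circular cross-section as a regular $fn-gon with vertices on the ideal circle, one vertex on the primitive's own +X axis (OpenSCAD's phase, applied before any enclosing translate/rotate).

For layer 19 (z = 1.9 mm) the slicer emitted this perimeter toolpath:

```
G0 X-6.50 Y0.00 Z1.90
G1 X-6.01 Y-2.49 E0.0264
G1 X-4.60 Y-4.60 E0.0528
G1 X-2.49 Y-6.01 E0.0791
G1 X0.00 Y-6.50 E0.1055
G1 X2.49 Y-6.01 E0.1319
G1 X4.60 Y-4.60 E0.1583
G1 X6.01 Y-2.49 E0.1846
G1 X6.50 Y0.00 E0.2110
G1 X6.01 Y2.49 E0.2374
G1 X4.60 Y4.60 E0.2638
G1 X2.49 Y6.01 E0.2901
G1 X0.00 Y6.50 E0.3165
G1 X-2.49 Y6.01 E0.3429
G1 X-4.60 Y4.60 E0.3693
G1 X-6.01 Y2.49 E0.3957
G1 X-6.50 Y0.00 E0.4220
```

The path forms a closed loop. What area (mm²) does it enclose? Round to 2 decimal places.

129.51 mm²

Apply the shoelace formula to the sequence of (X, Y) vertices; enclosed area = 129.51 mm².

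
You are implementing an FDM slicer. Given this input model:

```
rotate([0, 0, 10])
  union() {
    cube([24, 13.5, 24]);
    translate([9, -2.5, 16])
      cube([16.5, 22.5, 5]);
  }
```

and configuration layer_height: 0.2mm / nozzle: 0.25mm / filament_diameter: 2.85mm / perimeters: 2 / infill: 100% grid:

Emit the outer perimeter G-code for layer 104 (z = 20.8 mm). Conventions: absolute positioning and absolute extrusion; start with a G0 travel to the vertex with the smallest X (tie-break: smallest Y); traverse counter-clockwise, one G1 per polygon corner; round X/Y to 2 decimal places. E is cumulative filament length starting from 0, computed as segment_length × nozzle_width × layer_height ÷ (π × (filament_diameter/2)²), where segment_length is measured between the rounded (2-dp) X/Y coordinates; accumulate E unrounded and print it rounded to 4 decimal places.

At z = 20.8 mm: the cube is present — its section is the full 24×13.5 rectangle; the 16.5×22.5 cube at (9, -2.5) contributes its full rectangle; Taking the union: the regions partially overlap (shared area 202.50 mm²), so overlapping operands fuse into one piece — 1 connected region; (whole slice rotated 10° about Z — lengths, areas and connectivity unchanged). The outline is a single polygon with 8 vertices. Extrusion per mm of travel: 0.25 × 0.2 / (π × 1.425²) = 0.007838. Accumulating E over each segment gives final E = 0.7523.

G0 X-2.34 Y13.29 Z20.80
G1 X0.00 Y0.00 E0.1058
G1 X8.86 Y1.56 E0.1763
G1 X9.30 Y-0.90 E0.1959
G1 X25.55 Y1.97 E0.3252
G1 X21.64 Y24.12 E0.5015
G1 X5.39 Y21.26 E0.6308
G1 X6.52 Y14.86 E0.6817
G1 X-2.34 Y13.29 E0.7523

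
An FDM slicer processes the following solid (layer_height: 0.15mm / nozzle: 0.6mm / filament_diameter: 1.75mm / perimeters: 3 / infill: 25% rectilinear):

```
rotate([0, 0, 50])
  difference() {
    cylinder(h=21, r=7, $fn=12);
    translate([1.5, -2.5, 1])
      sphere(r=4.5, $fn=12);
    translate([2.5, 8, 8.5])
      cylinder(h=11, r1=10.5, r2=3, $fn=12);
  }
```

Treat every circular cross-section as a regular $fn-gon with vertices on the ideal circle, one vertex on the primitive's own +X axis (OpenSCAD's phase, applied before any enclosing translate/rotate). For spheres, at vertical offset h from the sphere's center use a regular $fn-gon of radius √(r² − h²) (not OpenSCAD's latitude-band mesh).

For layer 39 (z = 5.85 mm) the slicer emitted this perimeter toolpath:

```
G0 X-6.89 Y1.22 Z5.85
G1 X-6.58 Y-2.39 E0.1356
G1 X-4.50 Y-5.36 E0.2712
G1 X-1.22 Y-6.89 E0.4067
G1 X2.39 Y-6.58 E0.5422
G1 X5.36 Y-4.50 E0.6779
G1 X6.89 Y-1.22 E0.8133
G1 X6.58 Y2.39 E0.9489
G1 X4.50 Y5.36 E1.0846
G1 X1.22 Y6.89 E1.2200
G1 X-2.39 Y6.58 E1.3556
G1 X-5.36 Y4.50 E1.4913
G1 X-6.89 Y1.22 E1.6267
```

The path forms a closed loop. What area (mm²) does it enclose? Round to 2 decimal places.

Apply the shoelace formula to the sequence of (X, Y) vertices; enclosed area = 146.95 mm².

146.95 mm²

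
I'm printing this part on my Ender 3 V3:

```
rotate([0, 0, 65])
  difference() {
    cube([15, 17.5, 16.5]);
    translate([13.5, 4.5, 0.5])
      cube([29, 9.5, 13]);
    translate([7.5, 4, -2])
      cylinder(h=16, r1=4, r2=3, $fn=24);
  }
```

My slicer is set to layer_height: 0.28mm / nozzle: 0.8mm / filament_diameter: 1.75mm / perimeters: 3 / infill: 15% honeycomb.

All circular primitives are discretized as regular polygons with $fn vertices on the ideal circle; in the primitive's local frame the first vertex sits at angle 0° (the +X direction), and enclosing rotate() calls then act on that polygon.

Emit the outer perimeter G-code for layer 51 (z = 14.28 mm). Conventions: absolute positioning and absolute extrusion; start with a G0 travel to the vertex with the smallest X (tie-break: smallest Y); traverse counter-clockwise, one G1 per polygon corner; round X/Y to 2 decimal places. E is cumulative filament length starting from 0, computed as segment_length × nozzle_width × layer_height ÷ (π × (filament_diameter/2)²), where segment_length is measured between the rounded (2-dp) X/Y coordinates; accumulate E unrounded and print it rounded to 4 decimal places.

G0 X-15.86 Y7.40 Z14.28
G1 X0.00 Y0.00 E1.6299
G1 X6.34 Y13.59 E3.0264
G1 X-9.52 Y20.99 E4.6563
G1 X-15.86 Y7.40 E6.0529

At z = 14.28 mm: the cube (footprint 15×17.5) is included at this height; the cube at (13.5, 4.5) is not intersected at this z (z outside [0.5, 13.5]); the cone at (7.5, 4) is not intersected at this z (z outside [-2, 14]); Taking the first minus the rest: none of the subtracted shapes is present at this height, so the 15×17.5 cube is unchanged — 1 connected region; (whole slice rotated 65° about Z — lengths, areas and connectivity unchanged). The outline is a single polygon with 4 vertices. Extrusion per mm of travel: 0.8 × 0.28 / (π × 0.875²) = 0.093128. Accumulating E over each segment gives final E = 6.0529.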